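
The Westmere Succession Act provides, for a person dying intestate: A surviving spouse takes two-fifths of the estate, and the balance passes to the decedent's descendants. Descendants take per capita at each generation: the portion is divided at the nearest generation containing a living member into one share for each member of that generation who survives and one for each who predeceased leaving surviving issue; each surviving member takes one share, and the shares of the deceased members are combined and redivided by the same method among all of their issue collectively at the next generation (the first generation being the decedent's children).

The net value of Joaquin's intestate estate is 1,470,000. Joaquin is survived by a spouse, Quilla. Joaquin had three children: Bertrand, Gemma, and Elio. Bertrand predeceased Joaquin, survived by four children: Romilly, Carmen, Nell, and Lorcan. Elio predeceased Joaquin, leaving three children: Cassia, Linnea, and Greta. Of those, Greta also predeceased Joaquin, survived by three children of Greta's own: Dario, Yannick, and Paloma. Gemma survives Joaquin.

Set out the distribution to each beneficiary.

Quilla takes two-fifths of 1,470,000 = 588,000. The remaining 882,000 passes to the descendants.
The descendants' portion (882,000) is divided at the children's generation into 3 shares of 294,000. Gemma takes 294,000. The 2 shares of the deceased (Bertrand and Elio) are combined into a pool of 588,000.
That pool (588,000) is divided at the grandchildren's generation into 7 shares of 84,000. Romilly, Carmen, Nell, Lorcan, Cassia, and Linnea each take 84,000. The remaining share for the deceased Greta (84,000) is carried to the next generation.
That pool (84,000) is divided at the great-grandchildren's generation equally among Dario, Yannick, and Paloma: 28,000 each.

Quilla: 588,000; Romilly: 84,000; Carmen: 84,000; Nell: 84,000; Lorcan: 84,000; Gemma: 294,000; Cassia: 84,000; Linnea: 84,000; Dario: 28,000; Yannick: 28,000; Paloma: 28,000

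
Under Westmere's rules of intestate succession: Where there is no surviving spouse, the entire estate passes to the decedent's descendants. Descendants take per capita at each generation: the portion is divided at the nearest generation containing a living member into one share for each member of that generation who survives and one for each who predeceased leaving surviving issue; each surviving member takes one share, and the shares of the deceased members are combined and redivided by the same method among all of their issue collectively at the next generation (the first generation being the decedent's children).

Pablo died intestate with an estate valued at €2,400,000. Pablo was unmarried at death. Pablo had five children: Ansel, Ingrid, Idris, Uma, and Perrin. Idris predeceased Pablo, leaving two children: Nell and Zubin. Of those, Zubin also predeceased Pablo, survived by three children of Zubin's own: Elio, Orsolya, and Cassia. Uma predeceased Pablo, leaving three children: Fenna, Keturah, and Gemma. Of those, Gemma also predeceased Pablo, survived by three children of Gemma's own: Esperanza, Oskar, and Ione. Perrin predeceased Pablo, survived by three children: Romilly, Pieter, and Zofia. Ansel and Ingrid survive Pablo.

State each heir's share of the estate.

The entire €2,400,000 passes to the descendants.
That amount (€2,400,000) is divided at the children's generation into 5 shares of €480,000. Ansel and Ingrid each take €480,000. The 3 shares of the deceased (Idris, Uma, and Perrin) are combined into a pool of €1,440,000.
That pool (€1,440,000) is divided at the grandchildren's generation into 8 shares of €180,000. Nell, Fenna, Keturah, Romilly, Pieter, and Zofia each take €180,000. The 2 shares of the deceased (Zubin and Gemma) are combined into a pool of €360,000.
That pool (€360,000) is divided at the great-grandchildren's generation equally among Elio, Orsolya, Cassia, Esperanza, Oskar, and Ione: €60,000 each.

Ansel: €480,000; Ingrid: €480,000; Nell: €180,000; Elio: €60,000; Orsolya: €60,000; Cassia: €60,000; Fenna: €180,000; Keturah: €180,000; Esperanza: €60,000; Oskar: €60,000; Ione: €60,000; Romilly: €180,000; Pieter: €180,000; Zofia: €180,000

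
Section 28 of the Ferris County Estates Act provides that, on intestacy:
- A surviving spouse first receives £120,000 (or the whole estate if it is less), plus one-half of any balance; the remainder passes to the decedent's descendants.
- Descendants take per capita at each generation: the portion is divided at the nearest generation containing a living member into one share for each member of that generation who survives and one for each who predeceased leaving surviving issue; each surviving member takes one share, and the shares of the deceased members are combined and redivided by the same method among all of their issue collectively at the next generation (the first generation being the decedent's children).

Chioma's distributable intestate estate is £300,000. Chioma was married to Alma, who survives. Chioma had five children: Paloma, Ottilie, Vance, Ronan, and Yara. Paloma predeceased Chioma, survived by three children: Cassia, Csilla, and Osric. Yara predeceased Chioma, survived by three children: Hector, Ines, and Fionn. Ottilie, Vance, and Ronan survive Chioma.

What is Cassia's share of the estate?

Cassia receives £6,000.

Alma first takes £120,000, leaving a balance of £180,000. Alma then takes one-half of the balance (£90,000), for a total of £210,000. The remaining £90,000 passes to the descendants.
The descendants' portion (£90,000) is divided at the children's generation into 5 shares of £18,000. Ottilie, Vance, and Ronan each take £18,000. The 2 shares of the deceased (Paloma and Yara) are combined into a pool of £36,000.
That pool (£36,000) is divided at the grandchildren's generation equally among Cassia, Csilla, Osric, Hector, Ines, and Fionn: £6,000 each.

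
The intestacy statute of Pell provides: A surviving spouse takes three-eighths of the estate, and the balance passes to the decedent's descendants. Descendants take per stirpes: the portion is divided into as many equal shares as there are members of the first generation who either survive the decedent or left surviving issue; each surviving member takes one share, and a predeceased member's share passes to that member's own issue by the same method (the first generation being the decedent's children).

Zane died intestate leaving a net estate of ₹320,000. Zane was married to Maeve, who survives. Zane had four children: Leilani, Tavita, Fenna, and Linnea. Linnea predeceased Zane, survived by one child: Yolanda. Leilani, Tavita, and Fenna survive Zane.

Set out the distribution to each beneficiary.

Maeve takes three-eighths of ₹320,000 = ₹120,000. The remaining ₹200,000 passes to the descendants.
The descendants' portion (₹200,000) is divided into 4 shares of ₹50,000: Leilani, Tavita, and Fenna each take ₹50,000; Linnea's ₹50,000 share passes to Linnea's issue.
Linnea's share (₹50,000) passes entirely to Yolanda.

Maeve: ₹120,000; Leilani: ₹50,000; Tavita: ₹50,000; Fenna: ₹50,000; Yolanda: ₹50,000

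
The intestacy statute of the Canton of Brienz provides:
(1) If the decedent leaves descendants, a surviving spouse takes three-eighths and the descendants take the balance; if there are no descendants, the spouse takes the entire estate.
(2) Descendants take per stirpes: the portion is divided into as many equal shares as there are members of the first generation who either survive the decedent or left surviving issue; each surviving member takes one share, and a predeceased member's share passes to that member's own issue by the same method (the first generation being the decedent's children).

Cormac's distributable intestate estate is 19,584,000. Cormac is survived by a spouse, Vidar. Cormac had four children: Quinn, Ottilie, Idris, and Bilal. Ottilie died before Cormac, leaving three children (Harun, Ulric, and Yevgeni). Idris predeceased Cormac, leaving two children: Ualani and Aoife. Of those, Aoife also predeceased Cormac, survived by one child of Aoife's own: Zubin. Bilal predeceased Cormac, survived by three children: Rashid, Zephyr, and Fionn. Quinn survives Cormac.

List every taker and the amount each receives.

Vidar: 7,344,000; Quinn: 3,060,000; Harun: 1,020,000; Ulric: 1,020,000; Yevgeni: 1,020,000; Ualani: 1,530,000; Zubin: 1,530,000; Rashid: 1,020,000; Zephyr: 1,020,000; Fionn: 1,020,000

Vidar takes three-eighths of 19,584,000 = 7,344,000. The remaining 12,240,000 passes to the descendants.
The descendants' portion (12,240,000) is divided into 4 shares of 3,060,000: Quinn takes 3,060,000; Ottilie's 3,060,000 share passes to Ottilie's issue; Idris's 3,060,000 share passes to Idris's issue; Bilal's 3,060,000 share passes to Bilal's issue.
Ottilie's share (3,060,000) is divided into 3 shares of 1,020,000: Harun, Ulric, and Yevgeni each take 1,020,000.
Idris's share (3,060,000) is divided into 2 shares of 1,530,000: Ualani takes 1,530,000; Aoife's 1,530,000 share passes to Aoife's issue.
Aoife's share (1,530,000) passes entirely to Zubin.
Bilal's share (3,060,000) is divided into 3 shares of 1,020,000: Rashid, Zephyr, and Fionn each take 1,020,000.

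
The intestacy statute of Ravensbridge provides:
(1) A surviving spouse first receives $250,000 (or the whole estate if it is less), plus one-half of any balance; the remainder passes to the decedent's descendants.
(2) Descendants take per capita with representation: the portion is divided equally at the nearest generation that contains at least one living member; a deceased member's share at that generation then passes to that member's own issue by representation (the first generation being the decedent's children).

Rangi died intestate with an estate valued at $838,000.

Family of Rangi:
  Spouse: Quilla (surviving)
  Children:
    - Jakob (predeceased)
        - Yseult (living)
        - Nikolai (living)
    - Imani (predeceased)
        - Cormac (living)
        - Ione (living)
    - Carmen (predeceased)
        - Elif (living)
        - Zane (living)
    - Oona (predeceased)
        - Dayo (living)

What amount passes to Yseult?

Quilla first takes $250,000, leaving a balance of $588,000. Quilla then takes one-half of the balance ($294,000), for a total of $544,000. The remaining $294,000 passes to the descendants.
No child survives, so the initial division is made at the grandchildren's generation.
The descendants' portion ($294,000) is divided into 7 shares of $42,000: Yseult, Nikolai, Cormac, Ione, Elif, Zane, and Dayo each take $42,000.

Yseult receives $42,000.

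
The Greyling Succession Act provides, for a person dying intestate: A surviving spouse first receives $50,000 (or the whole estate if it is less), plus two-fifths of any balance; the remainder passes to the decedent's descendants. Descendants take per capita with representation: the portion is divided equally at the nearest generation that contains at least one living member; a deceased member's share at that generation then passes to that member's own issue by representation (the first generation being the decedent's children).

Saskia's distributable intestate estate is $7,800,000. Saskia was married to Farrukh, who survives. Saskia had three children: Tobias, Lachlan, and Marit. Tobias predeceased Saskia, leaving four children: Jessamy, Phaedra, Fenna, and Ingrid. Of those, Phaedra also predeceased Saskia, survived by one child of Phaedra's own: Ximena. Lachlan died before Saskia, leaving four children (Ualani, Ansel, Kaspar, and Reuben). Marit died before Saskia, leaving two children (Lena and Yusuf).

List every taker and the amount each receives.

Farrukh first takes $50,000, leaving a balance of $7,750,000. Farrukh then takes two-fifths of the balance ($3,100,000), for a total of $3,150,000. The remaining $4,650,000 passes to the descendants.
No child survives, so the initial division is made at the grandchildren's generation.
The descendants' portion ($4,650,000) is divided into 10 shares of $465,000: Jessamy, Fenna, Ingrid, Ualani, Ansel, Kaspar, Reuben, Lena, and Yusuf each take $465,000; Phaedra's $465,000 share passes to Phaedra's issue.
Phaedra's share ($465,000) passes entirely to Ximena.

Farrukh: $3,150,000; Jessamy: $465,000; Ximena: $465,000; Fenna: $465,000; Ingrid: $465,000; Ualani: $465,000; Ansel: $465,000; Kaspar: $465,000; Reuben: $465,000; Lena: $465,000; Yusuf: $465,000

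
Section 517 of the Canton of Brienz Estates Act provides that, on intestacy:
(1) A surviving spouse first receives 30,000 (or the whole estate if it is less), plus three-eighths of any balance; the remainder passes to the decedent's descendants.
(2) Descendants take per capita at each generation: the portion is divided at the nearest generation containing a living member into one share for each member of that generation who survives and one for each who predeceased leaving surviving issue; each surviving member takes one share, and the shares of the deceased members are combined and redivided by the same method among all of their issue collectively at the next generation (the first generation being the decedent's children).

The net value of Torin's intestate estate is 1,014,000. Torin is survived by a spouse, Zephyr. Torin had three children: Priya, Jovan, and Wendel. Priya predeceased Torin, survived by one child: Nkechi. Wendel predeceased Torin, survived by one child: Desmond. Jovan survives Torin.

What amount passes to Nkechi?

Zephyr first takes 30,000, leaving a balance of 984,000. Zephyr then takes three-eighths of the balance (369,000), for a total of 399,000. The remaining 615,000 passes to the descendants.
The descendants' portion (615,000) is divided at the children's generation into 3 shares of 205,000. Jovan takes 205,000. The 2 shares of the deceased (Priya and Wendel) are combined into a pool of 410,000.
That pool (410,000) is divided at the grandchildren's generation equally among Nkechi and Desmond: 205,000 each.

Nkechi receives 205,000.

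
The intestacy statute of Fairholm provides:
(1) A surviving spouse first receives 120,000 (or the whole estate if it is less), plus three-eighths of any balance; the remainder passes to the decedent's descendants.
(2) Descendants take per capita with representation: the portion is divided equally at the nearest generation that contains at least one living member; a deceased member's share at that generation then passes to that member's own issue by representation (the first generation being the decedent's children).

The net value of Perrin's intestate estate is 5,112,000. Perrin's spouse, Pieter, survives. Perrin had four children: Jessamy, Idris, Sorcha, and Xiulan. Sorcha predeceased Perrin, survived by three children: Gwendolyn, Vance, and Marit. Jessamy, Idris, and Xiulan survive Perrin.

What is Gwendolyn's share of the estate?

Pieter first takes 120,000, leaving a balance of 4,992,000. Pieter then takes three-eighths of the balance (1,872,000), for a total of 1,992,000. The remaining 3,120,000 passes to the descendants.
The descendants' portion (3,120,000) is divided into 4 shares of 780,000: Jessamy, Idris, and Xiulan each take 780,000; Sorcha's 780,000 share passes to Sorcha's issue.
Sorcha's share (780,000) is divided into 3 shares of 260,000: Gwendolyn, Vance, and Marit each take 260,000.

Gwendolyn receives 260,000.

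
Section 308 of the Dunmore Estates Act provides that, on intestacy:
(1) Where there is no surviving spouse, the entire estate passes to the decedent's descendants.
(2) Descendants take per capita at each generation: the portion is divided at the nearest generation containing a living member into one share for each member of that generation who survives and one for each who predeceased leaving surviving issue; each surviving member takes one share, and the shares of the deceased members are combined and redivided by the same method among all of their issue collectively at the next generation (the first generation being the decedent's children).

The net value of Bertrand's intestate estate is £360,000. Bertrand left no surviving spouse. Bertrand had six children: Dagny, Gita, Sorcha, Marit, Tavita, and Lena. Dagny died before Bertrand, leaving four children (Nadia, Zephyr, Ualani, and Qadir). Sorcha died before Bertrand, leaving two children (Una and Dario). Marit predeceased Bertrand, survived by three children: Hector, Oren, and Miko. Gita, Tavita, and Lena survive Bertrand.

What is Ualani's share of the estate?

The entire £360,000 passes to the descendants.
That amount (£360,000) is divided at the children's generation into 6 shares of £60,000. Gita, Tavita, and Lena each take £60,000. The 3 shares of the deceased (Dagny, Sorcha, and Marit) are combined into a pool of £180,000.
That pool (£180,000) is divided at the grandchildren's generation equally among Nadia, Zephyr, Ualani, Qadir, Una, Dario, Hector, Oren, and Miko: £20,000 each.

Ualani receives £20,000.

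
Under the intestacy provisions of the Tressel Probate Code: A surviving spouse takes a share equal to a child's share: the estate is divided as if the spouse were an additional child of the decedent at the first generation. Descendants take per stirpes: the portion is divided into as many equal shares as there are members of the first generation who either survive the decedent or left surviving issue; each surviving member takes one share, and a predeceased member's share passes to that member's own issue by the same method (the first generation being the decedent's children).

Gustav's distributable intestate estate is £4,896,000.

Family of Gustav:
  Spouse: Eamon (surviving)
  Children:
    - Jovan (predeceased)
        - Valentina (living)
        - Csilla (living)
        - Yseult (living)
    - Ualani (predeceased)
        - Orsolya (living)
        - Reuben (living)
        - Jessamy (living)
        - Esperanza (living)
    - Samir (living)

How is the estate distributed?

The spouse counts as an additional share at the children's level, so there are 4 primary shares of £1,224,000. Eamon takes one such share (£1,224,000).
The children's combined portion (£3,672,000) is divided into 3 shares of £1,224,000: Samir takes £1,224,000; Jovan's £1,224,000 share passes to Jovan's issue; Ualani's £1,224,000 share passes to Ualani's issue.
Jovan's share (£1,224,000) is divided into 3 shares of £408,000: Valentina, Csilla, and Yseult each take £408,000.
Ualani's share (£1,224,000) is divided into 4 shares of £306,000: Orsolya, Reuben, Jessamy, and Esperanza each take £306,000.

Eamon: £1,224,000; Valentina: £408,000; Csilla: £408,000; Yseult: £408,000; Orsolya: £306,000; Reuben: £306,000; Jessamy: £306,000; Esperanza: £306,000; Samir: £1,224,000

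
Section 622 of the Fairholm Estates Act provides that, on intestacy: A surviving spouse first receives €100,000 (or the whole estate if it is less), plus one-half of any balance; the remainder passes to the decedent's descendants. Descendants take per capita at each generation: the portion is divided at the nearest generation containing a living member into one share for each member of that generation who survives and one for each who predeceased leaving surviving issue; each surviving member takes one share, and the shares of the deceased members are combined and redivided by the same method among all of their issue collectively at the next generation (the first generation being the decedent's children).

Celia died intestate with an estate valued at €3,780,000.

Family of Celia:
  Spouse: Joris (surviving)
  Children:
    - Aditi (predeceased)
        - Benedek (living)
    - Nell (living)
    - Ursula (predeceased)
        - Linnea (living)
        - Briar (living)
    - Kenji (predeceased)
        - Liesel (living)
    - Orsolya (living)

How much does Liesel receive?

Liesel receives €276,000.

Joris first takes €100,000, leaving a balance of €3,680,000. Joris then takes one-half of the balance (€1,840,000), for a total of €1,940,000. The remaining €1,840,000 passes to the descendants.
The descendants' portion (€1,840,000) is divided at the children's generation into 5 shares of €368,000. Nell and Orsolya each take €368,000. The 3 shares of the deceased (Aditi, Ursula, and Kenji) are combined into a pool of €1,104,000.
That pool (€1,104,000) is divided at the grandchildren's generation equally among Benedek, Linnea, Briar, and Liesel: €276,000 each.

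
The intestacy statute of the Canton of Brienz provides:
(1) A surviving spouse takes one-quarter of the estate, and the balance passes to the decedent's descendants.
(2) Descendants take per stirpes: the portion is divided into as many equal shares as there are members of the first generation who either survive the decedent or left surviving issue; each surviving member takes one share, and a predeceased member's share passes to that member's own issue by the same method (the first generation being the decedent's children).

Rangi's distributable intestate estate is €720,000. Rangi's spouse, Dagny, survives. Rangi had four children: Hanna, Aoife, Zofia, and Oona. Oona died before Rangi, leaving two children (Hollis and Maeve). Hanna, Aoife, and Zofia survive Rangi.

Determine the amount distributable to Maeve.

Maeve receives €67,500.

Dagny takes one-quarter of €720,000 = €180,000. The remaining €540,000 passes to the descendants.
The descendants' portion (€540,000) is divided into 4 shares of €135,000: Hanna, Aoife, and Zofia each take €135,000; Oona's €135,000 share passes to Oona's issue.
Oona's share (€135,000) is divided into 2 shares of €67,500: Hollis and Maeve each take €67,500.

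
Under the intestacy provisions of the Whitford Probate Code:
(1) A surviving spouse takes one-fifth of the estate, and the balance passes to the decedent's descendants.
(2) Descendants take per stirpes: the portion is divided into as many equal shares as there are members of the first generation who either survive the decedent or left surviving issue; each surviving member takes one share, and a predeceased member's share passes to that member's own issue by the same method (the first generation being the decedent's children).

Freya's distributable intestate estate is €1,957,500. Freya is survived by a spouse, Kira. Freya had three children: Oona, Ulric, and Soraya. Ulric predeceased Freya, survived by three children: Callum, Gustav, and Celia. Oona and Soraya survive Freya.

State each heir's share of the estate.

Kira takes one-fifth of €1,957,500 = €391,500. The remaining €1,566,000 passes to the descendants.
The descendants' portion (€1,566,000) is divided into 3 shares of €522,000: Oona and Soraya each take €522,000; Ulric's €522,000 share passes to Ulric's issue.
Ulric's share (€522,000) is divided into 3 shares of €174,000: Callum, Gustav, and Celia each take €174,000.

Kira: €391,500; Oona: €522,000; Callum: €174,000; Gustav: €174,000; Celia: €174,000; Soraya: €522,000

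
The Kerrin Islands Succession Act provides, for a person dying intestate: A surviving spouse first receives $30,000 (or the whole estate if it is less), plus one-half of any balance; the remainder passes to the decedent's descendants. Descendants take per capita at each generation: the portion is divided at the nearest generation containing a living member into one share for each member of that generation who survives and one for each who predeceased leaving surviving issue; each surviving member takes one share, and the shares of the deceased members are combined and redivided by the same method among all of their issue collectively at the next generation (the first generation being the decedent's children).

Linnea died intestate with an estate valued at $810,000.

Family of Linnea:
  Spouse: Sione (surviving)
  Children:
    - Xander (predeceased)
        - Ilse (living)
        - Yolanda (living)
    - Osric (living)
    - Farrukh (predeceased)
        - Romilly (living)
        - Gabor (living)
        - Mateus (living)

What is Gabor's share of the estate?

Sione first takes $30,000, leaving a balance of $780,000. Sione then takes one-half of the balance ($390,000), for a total of $420,000. The remaining $390,000 passes to the descendants.
The descendants' portion ($390,000) is divided at the children's generation into 3 shares of $130,000. Osric takes $130,000. The 2 shares of the deceased (Xander and Farrukh) are combined into a pool of $260,000.
That pool ($260,000) is divided at the grandchildren's generation equally among Ilse, Yolanda, Romilly, Gabor, and Mateus: $52,000 each.

Gabor receives $52,000.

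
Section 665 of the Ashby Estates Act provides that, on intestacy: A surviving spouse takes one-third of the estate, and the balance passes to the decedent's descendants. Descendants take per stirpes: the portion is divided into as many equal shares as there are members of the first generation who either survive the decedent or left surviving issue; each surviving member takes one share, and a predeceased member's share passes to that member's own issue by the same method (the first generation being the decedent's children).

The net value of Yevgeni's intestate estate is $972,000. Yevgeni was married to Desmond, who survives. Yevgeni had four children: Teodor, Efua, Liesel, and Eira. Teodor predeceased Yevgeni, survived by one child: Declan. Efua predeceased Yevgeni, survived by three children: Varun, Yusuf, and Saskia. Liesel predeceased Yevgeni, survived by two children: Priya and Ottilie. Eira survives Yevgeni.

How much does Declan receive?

Declan receives $162,000.

Desmond takes one-third of $972,000 = $324,000. The remaining $648,000 passes to the descendants.
The descendants' portion ($648,000) is divided into 4 shares of $162,000: Eira takes $162,000; Teodor's $162,000 share passes to Teodor's issue; Efua's $162,000 share passes to Efua's issue; Liesel's $162,000 share passes to Liesel's issue.
Teodor's share ($162,000) passes entirely to Declan.
Efua's share ($162,000) is divided into 3 shares of $54,000: Varun, Yusuf, and Saskia each take $54,000.
Liesel's share ($162,000) is divided into 2 shares of $81,000: Priya and Ottilie each take $81,000.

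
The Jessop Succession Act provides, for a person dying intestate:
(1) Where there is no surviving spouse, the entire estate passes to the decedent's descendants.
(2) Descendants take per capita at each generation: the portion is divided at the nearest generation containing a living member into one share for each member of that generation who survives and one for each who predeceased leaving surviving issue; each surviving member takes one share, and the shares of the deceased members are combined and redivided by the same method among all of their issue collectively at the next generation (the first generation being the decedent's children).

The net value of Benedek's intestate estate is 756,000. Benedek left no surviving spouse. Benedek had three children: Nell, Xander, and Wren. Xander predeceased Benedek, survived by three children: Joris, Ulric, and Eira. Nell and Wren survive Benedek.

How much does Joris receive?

The entire 756,000 passes to the descendants.
That amount (756,000) is divided at the children's generation into 3 shares of 252,000. Nell and Wren each take 252,000. The remaining share for the deceased Xander (252,000) is carried to the next generation.
That pool (252,000) is divided at the grandchildren's generation equally among Joris, Ulric, and Eira: 84,000 each.

Joris receives 84,000.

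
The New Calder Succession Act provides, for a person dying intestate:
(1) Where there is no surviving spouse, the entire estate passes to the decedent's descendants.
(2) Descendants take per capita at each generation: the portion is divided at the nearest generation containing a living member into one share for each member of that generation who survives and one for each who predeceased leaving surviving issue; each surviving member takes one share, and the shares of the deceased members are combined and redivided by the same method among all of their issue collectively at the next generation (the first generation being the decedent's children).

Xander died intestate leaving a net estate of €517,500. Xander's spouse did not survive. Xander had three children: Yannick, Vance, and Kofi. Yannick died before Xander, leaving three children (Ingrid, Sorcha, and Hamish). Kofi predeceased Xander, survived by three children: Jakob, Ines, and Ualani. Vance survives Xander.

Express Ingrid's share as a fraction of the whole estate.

The entire €517,500 passes to the descendants.
That amount (€517,500) is divided at the children's generation into 3 shares of €172,500. Vance takes €172,500. The 2 shares of the deceased (Yannick and Kofi) are combined into a pool of €345,000.
That pool (€345,000) is divided at the grandchildren's generation equally among Ingrid, Sorcha, Hamish, Jakob, Ines, and Ualani: €57,500 each.

Ingrid receives 1/9 of the estate.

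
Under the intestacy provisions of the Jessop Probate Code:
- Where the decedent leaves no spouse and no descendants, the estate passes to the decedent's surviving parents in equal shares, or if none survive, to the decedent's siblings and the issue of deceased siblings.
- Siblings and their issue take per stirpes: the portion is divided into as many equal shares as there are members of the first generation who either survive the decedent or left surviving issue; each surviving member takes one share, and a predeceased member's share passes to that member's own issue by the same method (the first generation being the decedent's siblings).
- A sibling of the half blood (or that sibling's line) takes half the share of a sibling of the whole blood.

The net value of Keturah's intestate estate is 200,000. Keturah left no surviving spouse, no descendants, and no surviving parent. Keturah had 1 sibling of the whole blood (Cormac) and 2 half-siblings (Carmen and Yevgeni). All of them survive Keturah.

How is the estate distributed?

The entire 200,000 passes to the siblings and their issue.
Counting each half-blood sibling's line as half a unit, there are 2 units in 200,000, so one unit is 100,000. Whole-blood lines (Cormac) take 100,000 each; half-blood lines (Carmen and Yevgeni) take 50,000 each.

Carmen: 50,000; Cormac: 100,000; Yevgeni: 50,000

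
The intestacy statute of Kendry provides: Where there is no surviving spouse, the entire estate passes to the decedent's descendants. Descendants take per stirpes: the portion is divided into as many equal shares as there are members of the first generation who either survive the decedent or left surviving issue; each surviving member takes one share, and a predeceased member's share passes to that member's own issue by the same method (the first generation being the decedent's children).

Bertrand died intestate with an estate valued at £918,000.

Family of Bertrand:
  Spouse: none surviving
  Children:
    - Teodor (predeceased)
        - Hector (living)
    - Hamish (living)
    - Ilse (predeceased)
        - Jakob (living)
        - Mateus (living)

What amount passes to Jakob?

Jakob receives £153,000.

The entire £918,000 passes to the descendants.
That amount (£918,000) is divided into 3 shares of £306,000: Hamish takes £306,000; Teodor's £306,000 share passes to Teodor's issue; Ilse's £306,000 share passes to Ilse's issue.
Teodor's share (£306,000) passes entirely to Hector.
Ilse's share (£306,000) is divided into 2 shares of £153,000: Jakob and Mateus each take £153,000.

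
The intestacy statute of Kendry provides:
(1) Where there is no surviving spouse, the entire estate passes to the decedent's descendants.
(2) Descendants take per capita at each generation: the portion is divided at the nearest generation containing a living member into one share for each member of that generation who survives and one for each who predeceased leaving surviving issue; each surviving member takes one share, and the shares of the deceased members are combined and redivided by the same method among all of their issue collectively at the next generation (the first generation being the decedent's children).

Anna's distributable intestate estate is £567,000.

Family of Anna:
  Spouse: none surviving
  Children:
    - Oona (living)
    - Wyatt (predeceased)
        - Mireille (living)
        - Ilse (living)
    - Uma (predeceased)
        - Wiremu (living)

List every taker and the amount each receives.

The entire £567,000 passes to the descendants.
That amount (£567,000) is divided at the children's generation into 3 shares of £189,000. Oona takes £189,000. The 2 shares of the deceased (Wyatt and Uma) are combined into a pool of £378,000.
That pool (£378,000) is divided at the grandchildren's generation equally among Mireille, Ilse, and Wiremu: £126,000 each.

Oona: £189,000; Mireille: £126,000; Ilse: £126,000; Wiremu: £126,000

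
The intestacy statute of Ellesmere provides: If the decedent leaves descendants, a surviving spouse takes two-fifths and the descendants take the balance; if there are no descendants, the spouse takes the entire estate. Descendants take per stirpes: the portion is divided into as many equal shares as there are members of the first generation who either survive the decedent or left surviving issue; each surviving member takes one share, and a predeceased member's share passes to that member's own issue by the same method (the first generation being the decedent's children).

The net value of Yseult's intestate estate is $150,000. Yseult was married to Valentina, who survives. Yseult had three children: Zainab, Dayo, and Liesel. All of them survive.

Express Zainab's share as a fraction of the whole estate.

Valentina takes two-fifths of $150,000 = $60,000. The remaining $90,000 passes to the descendants.
The descendants' portion ($90,000) is divided into 3 shares of $30,000: Zainab, Dayo, and Liesel each take $30,000.

Zainab receives 1/5 of the estate.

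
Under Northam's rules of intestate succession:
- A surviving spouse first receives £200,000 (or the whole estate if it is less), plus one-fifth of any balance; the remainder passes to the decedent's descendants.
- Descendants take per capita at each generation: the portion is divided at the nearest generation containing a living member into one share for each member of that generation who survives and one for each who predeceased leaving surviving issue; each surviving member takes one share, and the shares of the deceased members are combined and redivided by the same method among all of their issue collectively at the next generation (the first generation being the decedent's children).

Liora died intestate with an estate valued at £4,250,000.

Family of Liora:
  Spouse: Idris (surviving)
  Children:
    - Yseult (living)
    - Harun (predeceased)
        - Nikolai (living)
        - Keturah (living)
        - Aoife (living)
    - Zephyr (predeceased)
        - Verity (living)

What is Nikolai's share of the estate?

Idris first takes £200,000, leaving a balance of £4,050,000. Idris then takes one-fifth of the balance (£810,000), for a total of £1,010,000. The remaining £3,240,000 passes to the descendants.
The descendants' portion (£3,240,000) is divided at the children's generation into 3 shares of £1,080,000. Yseult takes £1,080,000. The 2 shares of the deceased (Harun and Zephyr) are combined into a pool of £2,160,000.
That pool (£2,160,000) is divided at the grandchildren's generation equally among Nikolai, Keturah, Aoife, and Verity: £540,000 each.

Nikolai receives £540,000.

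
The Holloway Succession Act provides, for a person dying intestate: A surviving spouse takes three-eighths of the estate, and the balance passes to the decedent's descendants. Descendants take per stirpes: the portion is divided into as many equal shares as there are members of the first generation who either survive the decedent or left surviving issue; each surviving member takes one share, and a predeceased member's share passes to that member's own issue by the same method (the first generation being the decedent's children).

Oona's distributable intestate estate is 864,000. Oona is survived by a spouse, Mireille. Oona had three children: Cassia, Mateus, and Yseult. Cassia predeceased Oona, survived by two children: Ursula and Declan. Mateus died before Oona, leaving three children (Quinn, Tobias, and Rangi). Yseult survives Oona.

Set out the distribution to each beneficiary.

Mireille: 324,000; Ursula: 90,000; Declan: 90,000; Quinn: 60,000; Tobias: 60,000; Rangi: 60,000; Yseult: 180,000

Mireille takes three-eighths of 864,000 = 324,000. The remaining 540,000 passes to the descendants.
The descendants' portion (540,000) is divided into 3 shares of 180,000: Yseult takes 180,000; Cassia's 180,000 share passes to Cassia's issue; Mateus's 180,000 share passes to Mateus's issue.
Cassia's share (180,000) is divided into 2 shares of 90,000: Ursula and Declan each take 90,000.
Mateus's share (180,000) is divided into 3 shares of 60,000: Quinn, Tobias, and Rangi each take 60,000.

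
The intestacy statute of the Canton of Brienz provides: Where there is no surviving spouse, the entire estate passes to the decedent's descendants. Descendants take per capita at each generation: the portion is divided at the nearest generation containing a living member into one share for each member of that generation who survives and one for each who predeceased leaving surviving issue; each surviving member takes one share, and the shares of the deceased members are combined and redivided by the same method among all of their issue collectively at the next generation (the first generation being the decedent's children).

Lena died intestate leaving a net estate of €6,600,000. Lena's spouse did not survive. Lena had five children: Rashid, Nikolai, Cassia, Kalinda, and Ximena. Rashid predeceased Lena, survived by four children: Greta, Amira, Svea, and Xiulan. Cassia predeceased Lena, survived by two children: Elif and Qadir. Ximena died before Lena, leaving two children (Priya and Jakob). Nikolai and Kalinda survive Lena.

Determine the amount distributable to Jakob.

The entire €6,600,000 passes to the descendants.
That amount (€6,600,000) is divided at the children's generation into 5 shares of €1,320,000. Nikolai and Kalinda each take €1,320,000. The 3 shares of the deceased (Rashid, Cassia, and Ximena) are combined into a pool of €3,960,000.
That pool (€3,960,000) is divided at the grandchildren's generation equally among Greta, Amira, Svea, Xiulan, Elif, Qadir, Priya, and Jakob: €495,000 each.

Jakob receives €495,000.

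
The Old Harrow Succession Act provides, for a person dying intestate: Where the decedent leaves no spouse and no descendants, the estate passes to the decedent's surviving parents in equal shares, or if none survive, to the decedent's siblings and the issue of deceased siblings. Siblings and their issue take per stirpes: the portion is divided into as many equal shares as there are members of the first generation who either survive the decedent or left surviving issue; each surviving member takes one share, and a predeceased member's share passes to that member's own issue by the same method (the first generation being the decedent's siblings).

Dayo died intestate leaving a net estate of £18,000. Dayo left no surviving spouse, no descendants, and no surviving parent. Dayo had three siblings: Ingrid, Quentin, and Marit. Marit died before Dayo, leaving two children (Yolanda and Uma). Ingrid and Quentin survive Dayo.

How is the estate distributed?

The entire £18,000 passes to the siblings and their issue.
That amount (£18,000) is divided into 3 shares of £6,000: Ingrid and Quentin each take £6,000; Marit's £6,000 share passes to Marit's issue.
Marit's share (£6,000) is divided into 2 shares of £3,000: Yolanda and Uma each take £3,000.

Ingrid: £6,000; Quentin: £6,000; Yolanda: £3,000; Uma: £3,000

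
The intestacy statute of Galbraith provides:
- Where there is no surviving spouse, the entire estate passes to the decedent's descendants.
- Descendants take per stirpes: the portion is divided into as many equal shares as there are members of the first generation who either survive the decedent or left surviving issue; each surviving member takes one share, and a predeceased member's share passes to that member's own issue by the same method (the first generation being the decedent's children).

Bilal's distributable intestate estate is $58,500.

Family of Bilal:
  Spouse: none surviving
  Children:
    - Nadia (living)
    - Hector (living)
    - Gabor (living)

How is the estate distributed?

The entire $58,500 passes to the descendants.
That amount ($58,500) is divided into 3 shares of $19,500: Nadia, Hector, and Gabor each take $19,500.

Nadia: $19,500; Hector: $19,500; Gabor: $19,500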